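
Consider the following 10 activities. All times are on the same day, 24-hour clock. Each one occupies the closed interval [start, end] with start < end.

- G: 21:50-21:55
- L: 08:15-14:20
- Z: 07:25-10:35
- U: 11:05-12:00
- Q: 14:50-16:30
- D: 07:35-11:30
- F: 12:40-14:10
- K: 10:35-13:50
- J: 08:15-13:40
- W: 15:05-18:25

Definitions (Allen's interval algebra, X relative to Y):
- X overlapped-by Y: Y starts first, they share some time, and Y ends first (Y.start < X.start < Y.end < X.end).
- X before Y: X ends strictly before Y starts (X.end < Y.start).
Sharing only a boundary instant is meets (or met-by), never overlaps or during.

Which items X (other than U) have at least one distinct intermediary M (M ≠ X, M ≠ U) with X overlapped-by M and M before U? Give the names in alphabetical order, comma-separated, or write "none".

Target U = [11:05, 12:00].
Intermediaries M with M before U: Z.
Via Z — items with X overlapped-by Z: D, J, L.
Union: D, J, L.

D, J, L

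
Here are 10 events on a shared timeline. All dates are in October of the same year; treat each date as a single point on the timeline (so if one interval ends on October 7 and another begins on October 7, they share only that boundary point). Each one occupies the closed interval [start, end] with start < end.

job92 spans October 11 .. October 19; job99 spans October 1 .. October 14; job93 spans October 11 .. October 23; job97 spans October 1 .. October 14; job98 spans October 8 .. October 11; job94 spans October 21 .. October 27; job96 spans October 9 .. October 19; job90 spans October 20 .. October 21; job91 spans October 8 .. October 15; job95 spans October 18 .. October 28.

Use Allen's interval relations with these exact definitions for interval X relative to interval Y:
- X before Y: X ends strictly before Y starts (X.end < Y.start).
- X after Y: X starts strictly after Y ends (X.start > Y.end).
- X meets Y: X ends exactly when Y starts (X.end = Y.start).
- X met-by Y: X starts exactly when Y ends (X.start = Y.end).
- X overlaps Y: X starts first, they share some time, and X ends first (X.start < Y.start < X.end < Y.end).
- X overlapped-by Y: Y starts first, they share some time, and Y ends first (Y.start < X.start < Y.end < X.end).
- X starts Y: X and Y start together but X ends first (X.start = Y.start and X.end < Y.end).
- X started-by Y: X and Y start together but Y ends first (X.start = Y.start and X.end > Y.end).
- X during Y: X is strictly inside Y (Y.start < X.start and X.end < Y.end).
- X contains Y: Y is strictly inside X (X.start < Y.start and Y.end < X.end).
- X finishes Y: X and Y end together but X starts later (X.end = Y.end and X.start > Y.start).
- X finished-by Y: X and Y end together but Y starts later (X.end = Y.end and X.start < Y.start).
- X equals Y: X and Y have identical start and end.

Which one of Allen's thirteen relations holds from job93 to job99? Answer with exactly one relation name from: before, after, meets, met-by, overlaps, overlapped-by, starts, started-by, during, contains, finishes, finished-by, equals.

job93 = [October 11, October 23]; job99 = [October 1, October 14].
Compare endpoints: job93.start > job99.start, job93.start < job99.end, job93.end > job99.start, job93.end > job99.end.
That pattern is 'overlapped-by'.

overlapped-by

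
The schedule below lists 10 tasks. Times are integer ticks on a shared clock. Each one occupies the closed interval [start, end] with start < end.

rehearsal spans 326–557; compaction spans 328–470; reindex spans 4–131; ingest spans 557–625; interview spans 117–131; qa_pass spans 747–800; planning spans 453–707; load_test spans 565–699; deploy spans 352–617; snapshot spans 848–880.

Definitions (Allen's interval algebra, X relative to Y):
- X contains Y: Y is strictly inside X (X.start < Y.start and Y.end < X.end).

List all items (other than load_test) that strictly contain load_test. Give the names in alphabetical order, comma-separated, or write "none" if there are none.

Target load_test = [565, 699].
compaction [328, 470] → before → no.
deploy [352, 617] → overlaps → no.
ingest [557, 625] → overlaps → no.
interview [117, 131] → before → no.
planning [453, 707] → contains → yes.
qa_pass [747, 800] → after → no.
rehearsal [326, 557] → before → no.
reindex [4, 131] → before → no.
snapshot [848, 880] → after → no.
Result: planning.

planning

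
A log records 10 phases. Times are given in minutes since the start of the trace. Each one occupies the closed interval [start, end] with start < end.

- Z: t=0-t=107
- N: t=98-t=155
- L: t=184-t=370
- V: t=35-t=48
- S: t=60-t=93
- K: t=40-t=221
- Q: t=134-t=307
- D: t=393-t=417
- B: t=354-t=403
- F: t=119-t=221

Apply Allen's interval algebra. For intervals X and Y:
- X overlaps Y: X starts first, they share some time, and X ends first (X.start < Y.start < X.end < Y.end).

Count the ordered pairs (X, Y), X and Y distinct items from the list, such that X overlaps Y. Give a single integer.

12

Checking all 90 ordered pairs for relation 'overlaps'; matching pairs in alphabetical order:
(B, D): B overlaps D ✓
(F, L): F overlaps L ✓
(F, Q): F overlaps Q ✓
(K, L): K overlaps L ✓
(K, Q): K overlaps Q ✓
(L, B): L overlaps B ✓
(N, F): N overlaps F ✓
(N, Q): N overlaps Q ✓
(Q, L): Q overlaps L ✓
(V, K): V overlaps K ✓
(Z, K): Z overlaps K ✓
(Z, N): Z overlaps N ✓
Count: 12.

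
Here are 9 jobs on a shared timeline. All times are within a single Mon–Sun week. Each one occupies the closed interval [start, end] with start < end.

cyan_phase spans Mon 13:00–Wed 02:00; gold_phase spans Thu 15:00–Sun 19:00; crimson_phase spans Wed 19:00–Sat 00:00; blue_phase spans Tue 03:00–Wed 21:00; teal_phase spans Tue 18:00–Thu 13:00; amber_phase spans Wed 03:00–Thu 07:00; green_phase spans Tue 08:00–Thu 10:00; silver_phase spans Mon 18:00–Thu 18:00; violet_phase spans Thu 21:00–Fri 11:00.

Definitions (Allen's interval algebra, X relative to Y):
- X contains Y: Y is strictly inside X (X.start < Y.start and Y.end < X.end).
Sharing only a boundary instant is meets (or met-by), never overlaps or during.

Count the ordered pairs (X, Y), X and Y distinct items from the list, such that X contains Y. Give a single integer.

8

Checking all 72 ordered pairs for relation 'contains'; matching pairs in alphabetical order:
(crimson_phase, violet_phase): crimson_phase contains violet_phase ✓
(gold_phase, violet_phase): gold_phase contains violet_phase ✓
(green_phase, amber_phase): green_phase contains amber_phase ✓
(silver_phase, amber_phase): silver_phase contains amber_phase ✓
(silver_phase, blue_phase): silver_phase contains blue_phase ✓
(silver_phase, green_phase): silver_phase contains green_phase ✓
(silver_phase, teal_phase): silver_phase contains teal_phase ✓
(teal_phase, amber_phase): teal_phase contains amber_phase ✓
Count: 8.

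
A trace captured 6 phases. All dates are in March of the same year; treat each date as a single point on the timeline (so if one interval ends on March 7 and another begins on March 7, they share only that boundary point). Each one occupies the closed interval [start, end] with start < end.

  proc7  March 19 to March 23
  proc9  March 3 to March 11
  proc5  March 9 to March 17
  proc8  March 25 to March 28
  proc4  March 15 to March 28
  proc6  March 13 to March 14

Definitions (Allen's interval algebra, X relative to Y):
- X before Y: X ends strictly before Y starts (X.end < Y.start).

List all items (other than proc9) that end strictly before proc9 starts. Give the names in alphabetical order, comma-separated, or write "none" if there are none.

none

Target proc9 = [March 3, March 11].
proc4 [March 15, March 28] → after → no.
proc5 [March 9, March 17] → overlapped-by → no.
proc6 [March 13, March 14] → after → no.
proc7 [March 19, March 23] → after → no.
proc8 [March 25, March 28] → after → no.
Result: none.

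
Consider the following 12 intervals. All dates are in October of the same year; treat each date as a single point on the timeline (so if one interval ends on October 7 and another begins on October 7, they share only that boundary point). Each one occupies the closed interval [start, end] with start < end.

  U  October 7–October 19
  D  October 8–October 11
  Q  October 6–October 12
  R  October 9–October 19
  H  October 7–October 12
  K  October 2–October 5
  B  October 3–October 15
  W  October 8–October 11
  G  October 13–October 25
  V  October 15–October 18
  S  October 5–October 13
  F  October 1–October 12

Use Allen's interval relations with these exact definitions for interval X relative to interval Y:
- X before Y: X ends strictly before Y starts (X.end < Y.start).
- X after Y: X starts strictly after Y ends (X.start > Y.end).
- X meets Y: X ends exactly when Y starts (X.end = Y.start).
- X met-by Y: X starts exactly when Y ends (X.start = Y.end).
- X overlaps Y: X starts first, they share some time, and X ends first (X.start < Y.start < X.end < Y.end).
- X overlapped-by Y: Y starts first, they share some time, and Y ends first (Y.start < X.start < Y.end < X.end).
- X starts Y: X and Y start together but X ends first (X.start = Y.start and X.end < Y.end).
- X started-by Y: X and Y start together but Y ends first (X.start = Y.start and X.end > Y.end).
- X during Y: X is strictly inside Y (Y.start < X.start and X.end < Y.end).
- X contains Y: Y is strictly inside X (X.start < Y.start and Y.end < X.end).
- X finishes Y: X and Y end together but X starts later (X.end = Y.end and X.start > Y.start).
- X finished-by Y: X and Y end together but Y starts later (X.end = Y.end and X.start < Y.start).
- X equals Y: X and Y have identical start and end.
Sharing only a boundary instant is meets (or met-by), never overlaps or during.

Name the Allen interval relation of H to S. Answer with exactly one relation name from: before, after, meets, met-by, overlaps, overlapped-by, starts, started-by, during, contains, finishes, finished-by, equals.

during

H = [October 7, October 12]; S = [October 5, October 13].
Compare endpoints: H.start > S.start, H.start < S.end, H.end > S.start, H.end < S.end.
That pattern is 'during'.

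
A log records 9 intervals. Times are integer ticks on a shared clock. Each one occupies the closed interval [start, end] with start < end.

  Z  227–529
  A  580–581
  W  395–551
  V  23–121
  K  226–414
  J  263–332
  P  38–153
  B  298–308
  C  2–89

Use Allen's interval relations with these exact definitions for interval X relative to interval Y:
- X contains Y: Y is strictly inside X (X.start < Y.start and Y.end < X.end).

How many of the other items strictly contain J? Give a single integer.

Target J = [263, 332].
A [580, 581] → after → no.
B [298, 308] → during → no.
C [2, 89] → before → no.
K [226, 414] → contains → counts.
P [38, 153] → before → no.
V [23, 121] → before → no.
W [395, 551] → after → no.
Z [227, 529] → contains → counts.
Total: 2.

2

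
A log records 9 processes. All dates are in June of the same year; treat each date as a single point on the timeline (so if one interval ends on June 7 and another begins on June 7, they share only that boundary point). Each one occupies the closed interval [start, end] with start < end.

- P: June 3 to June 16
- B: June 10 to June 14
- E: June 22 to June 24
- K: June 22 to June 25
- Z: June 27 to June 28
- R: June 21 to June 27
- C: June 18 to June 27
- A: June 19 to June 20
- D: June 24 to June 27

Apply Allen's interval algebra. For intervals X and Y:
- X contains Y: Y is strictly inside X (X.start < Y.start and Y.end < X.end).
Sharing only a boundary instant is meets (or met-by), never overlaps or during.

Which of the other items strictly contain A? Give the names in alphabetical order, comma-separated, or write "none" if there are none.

C

Target A = [June 19, June 20].
B [June 10, June 14] → before → no.
C [June 18, June 27] → contains → yes.
D [June 24, June 27] → after → no.
E [June 22, June 24] → after → no.
K [June 22, June 25] → after → no.
P [June 3, June 16] → before → no.
R [June 21, June 27] → after → no.
Z [June 27, June 28] → after → no.
Result: C.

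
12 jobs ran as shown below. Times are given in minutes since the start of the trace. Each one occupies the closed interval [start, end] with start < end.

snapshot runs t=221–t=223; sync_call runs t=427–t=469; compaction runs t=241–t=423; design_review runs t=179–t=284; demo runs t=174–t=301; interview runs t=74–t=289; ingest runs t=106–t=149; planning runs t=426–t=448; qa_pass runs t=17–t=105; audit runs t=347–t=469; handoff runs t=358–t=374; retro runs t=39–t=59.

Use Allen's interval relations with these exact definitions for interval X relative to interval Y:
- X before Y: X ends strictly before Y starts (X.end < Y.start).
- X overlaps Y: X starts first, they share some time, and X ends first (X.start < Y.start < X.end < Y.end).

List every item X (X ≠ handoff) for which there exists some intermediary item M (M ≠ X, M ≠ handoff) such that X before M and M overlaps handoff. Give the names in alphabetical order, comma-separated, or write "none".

none

Target handoff = [t=358, t=374].
Intermediaries M with M overlaps handoff: none.
Union: none.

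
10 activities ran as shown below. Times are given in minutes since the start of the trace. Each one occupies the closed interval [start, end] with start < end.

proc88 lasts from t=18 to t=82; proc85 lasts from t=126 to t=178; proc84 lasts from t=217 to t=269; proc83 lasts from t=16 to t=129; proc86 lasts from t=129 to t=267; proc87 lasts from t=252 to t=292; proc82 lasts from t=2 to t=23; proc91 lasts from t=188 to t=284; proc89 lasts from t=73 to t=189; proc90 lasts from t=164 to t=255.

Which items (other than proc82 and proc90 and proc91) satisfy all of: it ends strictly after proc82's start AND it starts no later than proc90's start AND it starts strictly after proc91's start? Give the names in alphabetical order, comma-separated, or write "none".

Conditions: its end is strictly after proc82's start (X.end > t=2) AND its start is no later than proc90's start (X.start <= t=164) AND its start is strictly after proc91's start (X.start > t=188).
proc83: end t=129 > t=2? ✓; start t=16 <= t=164? ✓; start t=16 > t=188? ✗ → no.
proc84: end t=269 > t=2? ✓; start t=217 <= t=164? ✗; start t=217 > t=188? ✓ → no.
proc85: end t=178 > t=2? ✓; start t=126 <= t=164? ✓; start t=126 > t=188? ✗ → no.
proc86: end t=267 > t=2? ✓; start t=129 <= t=164? ✓; start t=129 > t=188? ✗ → no.
proc87: end t=292 > t=2? ✓; start t=252 <= t=164? ✗; start t=252 > t=188? ✓ → no.
proc88: end t=82 > t=2? ✓; start t=18 <= t=164? ✓; start t=18 > t=188? ✗ → no.
proc89: end t=189 > t=2? ✓; start t=73 <= t=164? ✓; start t=73 > t=188? ✗ → no.
Result: none.

none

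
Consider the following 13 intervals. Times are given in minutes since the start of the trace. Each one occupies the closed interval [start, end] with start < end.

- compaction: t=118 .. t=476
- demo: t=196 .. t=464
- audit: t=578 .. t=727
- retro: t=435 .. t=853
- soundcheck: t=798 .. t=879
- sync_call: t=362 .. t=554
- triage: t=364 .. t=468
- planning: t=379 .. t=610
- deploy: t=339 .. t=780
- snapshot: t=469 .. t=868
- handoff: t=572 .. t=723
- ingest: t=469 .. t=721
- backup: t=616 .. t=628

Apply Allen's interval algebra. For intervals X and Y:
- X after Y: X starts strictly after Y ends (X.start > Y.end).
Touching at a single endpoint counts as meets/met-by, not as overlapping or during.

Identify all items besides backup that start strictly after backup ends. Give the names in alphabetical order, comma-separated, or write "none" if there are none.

soundcheck

Target backup = [t=616, t=628].
audit [t=578, t=727] → contains → no.
compaction [t=118, t=476] → before → no.
demo [t=196, t=464] → before → no.
deploy [t=339, t=780] → contains → no.
handoff [t=572, t=723] → contains → no.
ingest [t=469, t=721] → contains → no.
planning [t=379, t=610] → before → no.
retro [t=435, t=853] → contains → no.
snapshot [t=469, t=868] → contains → no.
soundcheck [t=798, t=879] → after → yes.
sync_call [t=362, t=554] → before → no.
triage [t=364, t=468] → before → no.
Result: soundcheck.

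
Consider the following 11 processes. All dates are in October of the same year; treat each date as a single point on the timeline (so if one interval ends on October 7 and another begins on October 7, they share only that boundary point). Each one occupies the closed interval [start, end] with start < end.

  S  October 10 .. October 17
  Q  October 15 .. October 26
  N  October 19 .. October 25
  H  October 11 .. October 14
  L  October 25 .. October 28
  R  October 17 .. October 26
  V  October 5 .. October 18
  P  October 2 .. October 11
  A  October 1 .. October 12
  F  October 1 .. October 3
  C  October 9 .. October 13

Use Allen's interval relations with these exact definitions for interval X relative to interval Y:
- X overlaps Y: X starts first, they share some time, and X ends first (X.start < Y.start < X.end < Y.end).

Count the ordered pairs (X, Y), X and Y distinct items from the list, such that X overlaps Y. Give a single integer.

15

Checking all 110 ordered pairs for relation 'overlaps'; matching pairs in alphabetical order:
(A, C): A overlaps C ✓
(A, H): A overlaps H ✓
(A, S): A overlaps S ✓
(A, V): A overlaps V ✓
(C, H): C overlaps H ✓
(C, S): C overlaps S ✓
(F, P): F overlaps P ✓
(P, C): P overlaps C ✓
(P, S): P overlaps S ✓
(P, V): P overlaps V ✓
(Q, L): Q overlaps L ✓
(R, L): R overlaps L ✓
(S, Q): S overlaps Q ✓
(V, Q): V overlaps Q ✓
(V, R): V overlaps R ✓
Count: 15.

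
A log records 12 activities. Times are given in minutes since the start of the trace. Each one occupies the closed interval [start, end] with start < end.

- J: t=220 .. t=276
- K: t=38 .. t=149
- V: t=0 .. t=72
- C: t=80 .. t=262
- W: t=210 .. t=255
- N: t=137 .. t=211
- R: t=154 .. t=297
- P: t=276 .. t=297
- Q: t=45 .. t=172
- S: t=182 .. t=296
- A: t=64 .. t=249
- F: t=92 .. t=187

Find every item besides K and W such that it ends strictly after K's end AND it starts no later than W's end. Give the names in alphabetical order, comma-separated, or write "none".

Conditions: its end is strictly after K's end (X.end > t=149) AND its start is no later than W's end (X.start <= t=255).
A: end t=249 > t=149? ✓; start t=64 <= t=255? ✓ → yes.
C: end t=262 > t=149? ✓; start t=80 <= t=255? ✓ → yes.
F: end t=187 > t=149? ✓; start t=92 <= t=255? ✓ → yes.
J: end t=276 > t=149? ✓; start t=220 <= t=255? ✓ → yes.
N: end t=211 > t=149? ✓; start t=137 <= t=255? ✓ → yes.
P: end t=297 > t=149? ✓; start t=276 <= t=255? ✗ → no.
Q: end t=172 > t=149? ✓; start t=45 <= t=255? ✓ → yes.
R: end t=297 > t=149? ✓; start t=154 <= t=255? ✓ → yes.
S: end t=296 > t=149? ✓; start t=182 <= t=255? ✓ → yes.
V: end t=72 > t=149? ✗; start t=0 <= t=255? ✓ → no.
Result: A, C, F, J, N, Q, R, S.

A, C, F, J, N, Q, R, S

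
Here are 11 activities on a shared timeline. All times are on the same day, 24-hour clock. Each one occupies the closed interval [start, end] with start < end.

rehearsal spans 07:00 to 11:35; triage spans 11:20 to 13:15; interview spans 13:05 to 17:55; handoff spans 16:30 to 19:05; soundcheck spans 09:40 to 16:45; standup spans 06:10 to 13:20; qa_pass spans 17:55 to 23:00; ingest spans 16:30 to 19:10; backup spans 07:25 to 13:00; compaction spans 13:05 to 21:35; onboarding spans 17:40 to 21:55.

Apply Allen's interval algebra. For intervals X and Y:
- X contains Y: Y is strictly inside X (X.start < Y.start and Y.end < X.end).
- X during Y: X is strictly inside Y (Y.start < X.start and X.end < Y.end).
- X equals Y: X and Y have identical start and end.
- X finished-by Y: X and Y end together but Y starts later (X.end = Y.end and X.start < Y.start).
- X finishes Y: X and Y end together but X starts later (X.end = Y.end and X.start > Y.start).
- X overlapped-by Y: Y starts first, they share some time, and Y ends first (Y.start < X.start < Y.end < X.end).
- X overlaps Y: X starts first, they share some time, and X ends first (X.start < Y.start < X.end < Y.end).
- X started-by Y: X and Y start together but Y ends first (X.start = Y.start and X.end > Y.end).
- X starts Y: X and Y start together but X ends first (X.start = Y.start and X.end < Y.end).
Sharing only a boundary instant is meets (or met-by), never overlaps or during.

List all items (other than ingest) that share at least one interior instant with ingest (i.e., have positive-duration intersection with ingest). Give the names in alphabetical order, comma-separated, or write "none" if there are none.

compaction, handoff, interview, onboarding, qa_pass, soundcheck

Target ingest = [16:30, 19:10].
backup [07:25, 13:00] → before → no.
compaction [13:05, 21:35] → contains → yes.
handoff [16:30, 19:05] → starts → yes.
interview [13:05, 17:55] → overlaps → yes.
onboarding [17:40, 21:55] → overlapped-by → yes.
qa_pass [17:55, 23:00] → overlapped-by → yes.
rehearsal [07:00, 11:35] → before → no.
soundcheck [09:40, 16:45] → overlaps → yes.
standup [06:10, 13:20] → before → no.
triage [11:20, 13:15] → before → no.
Result: compaction, handoff, interview, onboarding, qa_pass, soundcheck.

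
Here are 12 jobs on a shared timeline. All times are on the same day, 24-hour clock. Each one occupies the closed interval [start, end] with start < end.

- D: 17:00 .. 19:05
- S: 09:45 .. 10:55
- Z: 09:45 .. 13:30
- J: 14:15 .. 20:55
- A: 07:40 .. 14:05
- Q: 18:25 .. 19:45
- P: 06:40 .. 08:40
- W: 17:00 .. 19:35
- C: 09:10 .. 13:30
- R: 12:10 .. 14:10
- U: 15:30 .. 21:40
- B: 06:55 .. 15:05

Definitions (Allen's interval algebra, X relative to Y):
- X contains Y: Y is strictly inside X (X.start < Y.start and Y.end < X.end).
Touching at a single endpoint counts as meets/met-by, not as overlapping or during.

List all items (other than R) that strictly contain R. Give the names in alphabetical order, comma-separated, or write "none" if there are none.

B

Target R = [12:10, 14:10].
A [07:40, 14:05] → overlaps → no.
B [06:55, 15:05] → contains → yes.
C [09:10, 13:30] → overlaps → no.
D [17:00, 19:05] → after → no.
J [14:15, 20:55] → after → no.
P [06:40, 08:40] → before → no.
Q [18:25, 19:45] → after → no.
S [09:45, 10:55] → before → no.
U [15:30, 21:40] → after → no.
W [17:00, 19:35] → after → no.
Z [09:45, 13:30] → overlaps → no.
Result: B.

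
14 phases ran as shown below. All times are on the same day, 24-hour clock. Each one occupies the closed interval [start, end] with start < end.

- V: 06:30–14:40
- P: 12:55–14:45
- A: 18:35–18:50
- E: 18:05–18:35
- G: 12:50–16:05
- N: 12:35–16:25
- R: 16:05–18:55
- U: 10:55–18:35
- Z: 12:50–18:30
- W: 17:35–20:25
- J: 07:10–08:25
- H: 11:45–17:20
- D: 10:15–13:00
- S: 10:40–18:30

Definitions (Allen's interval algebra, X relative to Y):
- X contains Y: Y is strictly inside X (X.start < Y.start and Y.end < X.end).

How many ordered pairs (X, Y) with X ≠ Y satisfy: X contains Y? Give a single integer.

22

Checking all 182 ordered pairs for relation 'contains'; matching pairs in alphabetical order:
(G, P): G contains P ✓
(H, G): H contains G ✓
(H, N): H contains N ✓
(H, P): H contains P ✓
(N, G): N contains G ✓
(N, P): N contains P ✓
(R, A): R contains A ✓
(R, E): R contains E ✓
(S, G): S contains G ✓
(S, H): S contains H ✓
(S, N): S contains N ✓
(S, P): S contains P ✓
(U, G): U contains G ✓
(U, H): U contains H ✓
(U, N): U contains N ✓
(U, P): U contains P ✓
(U, Z): U contains Z ✓
(V, D): V contains D ✓
(V, J): V contains J ✓
(W, A): W contains A ✓
(W, E): W contains E ✓
(Z, P): Z contains P ✓
Count: 22.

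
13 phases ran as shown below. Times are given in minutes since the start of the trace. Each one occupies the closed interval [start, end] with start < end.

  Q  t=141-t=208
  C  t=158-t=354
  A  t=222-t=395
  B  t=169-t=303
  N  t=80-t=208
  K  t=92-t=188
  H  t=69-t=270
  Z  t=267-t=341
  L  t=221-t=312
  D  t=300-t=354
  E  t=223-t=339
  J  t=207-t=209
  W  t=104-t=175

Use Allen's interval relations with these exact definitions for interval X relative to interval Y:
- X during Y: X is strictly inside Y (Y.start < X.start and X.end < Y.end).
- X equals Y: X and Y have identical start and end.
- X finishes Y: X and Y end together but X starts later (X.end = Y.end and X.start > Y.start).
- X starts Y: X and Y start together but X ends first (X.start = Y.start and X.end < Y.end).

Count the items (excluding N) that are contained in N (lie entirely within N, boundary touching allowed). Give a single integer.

3

Target N = [t=80, t=208].
A [t=222, t=395] → after → no.
B [t=169, t=303] → overlapped-by → no.
C [t=158, t=354] → overlapped-by → no.
D [t=300, t=354] → after → no.
E [t=223, t=339] → after → no.
H [t=69, t=270] → contains → no.
J [t=207, t=209] → overlapped-by → no.
K [t=92, t=188] → during → counts.
L [t=221, t=312] → after → no.
Q [t=141, t=208] → finishes → counts.
W [t=104, t=175] → during → counts.
Z [t=267, t=341] → after → no.
Total: 3.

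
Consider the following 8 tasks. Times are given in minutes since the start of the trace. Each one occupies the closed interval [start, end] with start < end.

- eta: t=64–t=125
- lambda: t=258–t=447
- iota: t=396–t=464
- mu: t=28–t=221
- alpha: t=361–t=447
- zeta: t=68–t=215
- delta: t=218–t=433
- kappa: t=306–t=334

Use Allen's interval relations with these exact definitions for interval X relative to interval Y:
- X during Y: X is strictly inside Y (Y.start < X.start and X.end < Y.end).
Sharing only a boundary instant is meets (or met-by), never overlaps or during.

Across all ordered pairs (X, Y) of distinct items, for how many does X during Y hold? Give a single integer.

Checking all 56 ordered pairs for relation 'during'; matching pairs in alphabetical order:
(eta, mu): eta during mu ✓
(kappa, delta): kappa during delta ✓
(kappa, lambda): kappa during lambda ✓
(zeta, mu): zeta during mu ✓
Count: 4.

4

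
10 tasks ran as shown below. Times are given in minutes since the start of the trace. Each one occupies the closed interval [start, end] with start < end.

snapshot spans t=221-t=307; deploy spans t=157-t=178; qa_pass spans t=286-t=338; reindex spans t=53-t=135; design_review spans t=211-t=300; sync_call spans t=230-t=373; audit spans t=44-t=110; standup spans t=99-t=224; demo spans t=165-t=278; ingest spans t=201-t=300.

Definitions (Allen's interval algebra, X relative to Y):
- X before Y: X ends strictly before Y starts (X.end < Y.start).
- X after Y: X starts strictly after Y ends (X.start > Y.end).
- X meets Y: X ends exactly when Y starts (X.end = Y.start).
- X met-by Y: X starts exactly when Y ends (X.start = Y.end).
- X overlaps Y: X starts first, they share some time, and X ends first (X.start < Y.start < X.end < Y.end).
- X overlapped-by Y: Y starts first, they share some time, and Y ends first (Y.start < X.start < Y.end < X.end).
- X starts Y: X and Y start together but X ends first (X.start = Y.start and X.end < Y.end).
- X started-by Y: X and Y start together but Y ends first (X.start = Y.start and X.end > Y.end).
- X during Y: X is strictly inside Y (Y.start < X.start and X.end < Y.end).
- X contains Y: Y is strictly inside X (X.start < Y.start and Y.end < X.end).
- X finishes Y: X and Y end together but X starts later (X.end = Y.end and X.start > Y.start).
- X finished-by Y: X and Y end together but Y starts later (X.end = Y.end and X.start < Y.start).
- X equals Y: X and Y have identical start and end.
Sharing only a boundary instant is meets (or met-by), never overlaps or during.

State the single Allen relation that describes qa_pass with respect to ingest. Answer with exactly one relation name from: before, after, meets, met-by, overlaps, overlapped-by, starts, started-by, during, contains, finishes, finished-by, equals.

overlapped-by

qa_pass = [t=286, t=338]; ingest = [t=201, t=300].
Compare endpoints: qa_pass.start > ingest.start, qa_pass.start < ingest.end, qa_pass.end > ingest.start, qa_pass.end > ingest.end.
That pattern is 'overlapped-by'.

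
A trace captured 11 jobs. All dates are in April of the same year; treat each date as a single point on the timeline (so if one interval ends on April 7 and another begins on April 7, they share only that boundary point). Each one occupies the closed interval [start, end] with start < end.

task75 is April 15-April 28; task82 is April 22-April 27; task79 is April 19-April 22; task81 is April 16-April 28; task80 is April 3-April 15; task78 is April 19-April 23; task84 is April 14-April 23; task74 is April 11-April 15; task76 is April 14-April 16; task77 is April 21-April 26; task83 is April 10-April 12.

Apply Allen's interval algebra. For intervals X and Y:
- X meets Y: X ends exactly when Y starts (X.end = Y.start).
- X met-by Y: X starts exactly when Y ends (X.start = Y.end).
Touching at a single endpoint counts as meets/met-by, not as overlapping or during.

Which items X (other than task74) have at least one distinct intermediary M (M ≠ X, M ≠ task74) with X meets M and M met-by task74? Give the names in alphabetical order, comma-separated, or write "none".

Target task74 = [April 11, April 15].
Intermediaries M with M met-by task74: task75.
Via task75 — items with X meets task75: task80.
Union: task80.

task80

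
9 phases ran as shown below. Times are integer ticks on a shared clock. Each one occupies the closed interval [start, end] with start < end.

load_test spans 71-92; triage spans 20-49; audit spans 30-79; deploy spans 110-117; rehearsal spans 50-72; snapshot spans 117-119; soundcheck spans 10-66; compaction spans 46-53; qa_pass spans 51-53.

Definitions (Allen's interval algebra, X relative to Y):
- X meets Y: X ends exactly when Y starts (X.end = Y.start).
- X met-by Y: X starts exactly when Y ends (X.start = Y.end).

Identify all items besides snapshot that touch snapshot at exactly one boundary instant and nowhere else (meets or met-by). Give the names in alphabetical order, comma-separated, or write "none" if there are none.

Target snapshot = [117, 119].
audit [30, 79] → before → no.
compaction [46, 53] → before → no.
deploy [110, 117] → meets → yes.
load_test [71, 92] → before → no.
qa_pass [51, 53] → before → no.
rehearsal [50, 72] → before → no.
soundcheck [10, 66] → before → no.
triage [20, 49] → before → no.
Result: deploy.

deploy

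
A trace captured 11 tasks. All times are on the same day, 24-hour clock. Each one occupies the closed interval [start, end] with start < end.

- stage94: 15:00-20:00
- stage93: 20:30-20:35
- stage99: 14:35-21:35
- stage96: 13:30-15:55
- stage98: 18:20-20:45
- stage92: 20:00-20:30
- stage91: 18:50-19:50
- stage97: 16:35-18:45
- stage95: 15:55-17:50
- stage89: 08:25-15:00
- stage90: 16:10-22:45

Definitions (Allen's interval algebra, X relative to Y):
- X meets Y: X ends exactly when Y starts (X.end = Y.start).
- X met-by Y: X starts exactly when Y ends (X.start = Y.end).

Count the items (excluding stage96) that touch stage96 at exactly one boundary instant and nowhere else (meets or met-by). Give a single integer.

Target stage96 = [13:30, 15:55].
stage89 [08:25, 15:00] → overlaps → no.
stage90 [16:10, 22:45] → after → no.
stage91 [18:50, 19:50] → after → no.
stage92 [20:00, 20:30] → after → no.
stage93 [20:30, 20:35] → after → no.
stage94 [15:00, 20:00] → overlapped-by → no.
stage95 [15:55, 17:50] → met-by → counts.
stage97 [16:35, 18:45] → after → no.
stage98 [18:20, 20:45] → after → no.
stage99 [14:35, 21:35] → overlapped-by → no.
Total: 1.

1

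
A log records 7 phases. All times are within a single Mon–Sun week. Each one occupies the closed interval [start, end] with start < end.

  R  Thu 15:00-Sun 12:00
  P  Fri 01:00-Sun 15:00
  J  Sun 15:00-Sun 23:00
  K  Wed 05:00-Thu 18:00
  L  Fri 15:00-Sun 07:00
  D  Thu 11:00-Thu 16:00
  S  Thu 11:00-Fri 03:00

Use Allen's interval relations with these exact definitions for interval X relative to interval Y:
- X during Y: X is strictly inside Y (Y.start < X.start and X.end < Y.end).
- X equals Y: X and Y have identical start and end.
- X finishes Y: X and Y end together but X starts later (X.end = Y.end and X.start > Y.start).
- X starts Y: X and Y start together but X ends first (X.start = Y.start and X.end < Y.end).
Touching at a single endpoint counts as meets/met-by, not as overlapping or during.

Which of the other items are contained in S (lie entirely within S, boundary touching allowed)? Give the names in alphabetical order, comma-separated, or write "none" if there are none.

D

Target S = [Thu 11:00, Fri 03:00].
D [Thu 11:00, Thu 16:00] → starts → yes.
J [Sun 15:00, Sun 23:00] → after → no.
K [Wed 05:00, Thu 18:00] → overlaps → no.
L [Fri 15:00, Sun 07:00] → after → no.
P [Fri 01:00, Sun 15:00] → overlapped-by → no.
R [Thu 15:00, Sun 12:00] → overlapped-by → no.
Result: D.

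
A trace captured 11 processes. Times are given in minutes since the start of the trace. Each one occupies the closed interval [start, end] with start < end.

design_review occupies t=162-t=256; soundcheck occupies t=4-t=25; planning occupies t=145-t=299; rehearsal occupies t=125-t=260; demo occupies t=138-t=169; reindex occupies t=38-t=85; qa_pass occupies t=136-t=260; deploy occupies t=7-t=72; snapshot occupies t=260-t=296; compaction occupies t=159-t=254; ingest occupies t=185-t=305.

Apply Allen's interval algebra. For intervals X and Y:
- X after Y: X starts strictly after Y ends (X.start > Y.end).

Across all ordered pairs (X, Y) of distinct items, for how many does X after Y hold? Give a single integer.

29

Checking all 110 ordered pairs for relation 'after'; matching pairs in alphabetical order:
(compaction, deploy): compaction after deploy ✓
(compaction, reindex): compaction after reindex ✓
(compaction, soundcheck): compaction after soundcheck ✓
(demo, deploy): demo after deploy ✓
(demo, reindex): demo after reindex ✓
(demo, soundcheck): demo after soundcheck ✓
(design_review, deploy): design_review after deploy ✓
(design_review, reindex): design_review after reindex ✓
(design_review, soundcheck): design_review after soundcheck ✓
(ingest, demo): ingest after demo ✓
(ingest, deploy): ingest after deploy ✓
(ingest, reindex): ingest after reindex ✓
(ingest, soundcheck): ingest after soundcheck ✓
(planning, deploy): planning after deploy ✓
(planning, reindex): planning after reindex ✓
(planning, soundcheck): planning after soundcheck ✓
(qa_pass, deploy): qa_pass after deploy ✓
(qa_pass, reindex): qa_pass after reindex ✓
(qa_pass, soundcheck): qa_pass after soundcheck ✓
(rehearsal, deploy): rehearsal after deploy ✓
(rehearsal, reindex): rehearsal after reindex ✓
(rehearsal, soundcheck): rehearsal after soundcheck ✓
(reindex, soundcheck): reindex after soundcheck ✓
(snapshot, compaction): snapshot after compaction ✓
... plus 5 further pairs not listed.
Count: 29.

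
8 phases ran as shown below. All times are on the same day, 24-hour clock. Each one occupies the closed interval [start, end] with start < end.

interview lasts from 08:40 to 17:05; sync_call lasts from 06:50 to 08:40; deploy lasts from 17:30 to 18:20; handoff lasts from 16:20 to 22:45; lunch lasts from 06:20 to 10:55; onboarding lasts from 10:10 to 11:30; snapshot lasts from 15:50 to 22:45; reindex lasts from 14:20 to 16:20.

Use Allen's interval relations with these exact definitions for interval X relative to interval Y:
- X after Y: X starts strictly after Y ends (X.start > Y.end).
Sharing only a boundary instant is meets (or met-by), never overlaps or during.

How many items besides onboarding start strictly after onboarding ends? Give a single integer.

Target onboarding = [10:10, 11:30].
deploy [17:30, 18:20] → after → counts.
handoff [16:20, 22:45] → after → counts.
interview [08:40, 17:05] → contains → no.
lunch [06:20, 10:55] → overlaps → no.
reindex [14:20, 16:20] → after → counts.
snapshot [15:50, 22:45] → after → counts.
sync_call [06:50, 08:40] → before → no.
Total: 4.

4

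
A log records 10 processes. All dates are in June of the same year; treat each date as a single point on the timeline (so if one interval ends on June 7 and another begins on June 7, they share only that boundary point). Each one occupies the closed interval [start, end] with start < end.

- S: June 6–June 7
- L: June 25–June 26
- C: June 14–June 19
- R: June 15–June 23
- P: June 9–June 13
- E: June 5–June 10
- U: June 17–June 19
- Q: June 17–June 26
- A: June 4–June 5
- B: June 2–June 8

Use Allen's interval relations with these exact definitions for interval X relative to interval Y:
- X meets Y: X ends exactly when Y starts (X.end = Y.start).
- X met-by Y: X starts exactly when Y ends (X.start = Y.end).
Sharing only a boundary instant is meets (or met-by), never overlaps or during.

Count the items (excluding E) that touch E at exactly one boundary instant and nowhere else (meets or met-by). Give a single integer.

Target E = [June 5, June 10].
A [June 4, June 5] → meets → counts.
B [June 2, June 8] → overlaps → no.
C [June 14, June 19] → after → no.
L [June 25, June 26] → after → no.
P [June 9, June 13] → overlapped-by → no.
Q [June 17, June 26] → after → no.
R [June 15, June 23] → after → no.
S [June 6, June 7] → during → no.
U [June 17, June 19] → after → no.
Total: 1.

1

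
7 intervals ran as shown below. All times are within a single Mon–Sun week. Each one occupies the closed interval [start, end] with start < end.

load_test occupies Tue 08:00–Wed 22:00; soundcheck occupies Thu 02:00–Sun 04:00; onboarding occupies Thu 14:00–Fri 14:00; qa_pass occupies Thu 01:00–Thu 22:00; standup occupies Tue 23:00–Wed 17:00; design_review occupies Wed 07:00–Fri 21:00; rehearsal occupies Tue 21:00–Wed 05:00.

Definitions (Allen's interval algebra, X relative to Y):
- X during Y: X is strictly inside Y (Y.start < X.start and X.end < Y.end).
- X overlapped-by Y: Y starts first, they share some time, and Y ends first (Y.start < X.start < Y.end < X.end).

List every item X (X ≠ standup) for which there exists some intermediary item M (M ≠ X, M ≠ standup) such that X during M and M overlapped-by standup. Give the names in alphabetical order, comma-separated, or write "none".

onboarding, qa_pass

Target standup = [Tue 23:00, Wed 17:00].
Intermediaries M with M overlapped-by standup: design_review.
Via design_review — items with X during design_review: onboarding, qa_pass.
Union: onboarding, qa_pass.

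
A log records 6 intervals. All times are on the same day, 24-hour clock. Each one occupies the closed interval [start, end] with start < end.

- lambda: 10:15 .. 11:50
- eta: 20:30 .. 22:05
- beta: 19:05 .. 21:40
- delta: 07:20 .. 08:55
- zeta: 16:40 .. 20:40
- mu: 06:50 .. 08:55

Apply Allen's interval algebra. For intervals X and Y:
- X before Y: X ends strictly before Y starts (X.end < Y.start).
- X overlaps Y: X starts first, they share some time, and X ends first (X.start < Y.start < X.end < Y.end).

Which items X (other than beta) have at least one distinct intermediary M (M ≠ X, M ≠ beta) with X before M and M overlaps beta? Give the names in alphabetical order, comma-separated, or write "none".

Target beta = [19:05, 21:40].
Intermediaries M with M overlaps beta: zeta.
Via zeta — items with X before zeta: delta, lambda, mu.
Union: delta, lambda, mu.

delta, lambda, mu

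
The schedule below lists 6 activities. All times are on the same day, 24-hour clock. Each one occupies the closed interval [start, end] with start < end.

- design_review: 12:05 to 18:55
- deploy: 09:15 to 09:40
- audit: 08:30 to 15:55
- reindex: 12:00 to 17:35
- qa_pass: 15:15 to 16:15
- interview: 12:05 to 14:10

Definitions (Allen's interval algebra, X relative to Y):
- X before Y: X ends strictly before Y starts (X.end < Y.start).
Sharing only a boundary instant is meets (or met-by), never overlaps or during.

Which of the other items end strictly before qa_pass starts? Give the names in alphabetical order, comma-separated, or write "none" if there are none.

deploy, interview

Target qa_pass = [15:15, 16:15].
audit [08:30, 15:55] → overlaps → no.
deploy [09:15, 09:40] → before → yes.
design_review [12:05, 18:55] → contains → no.
interview [12:05, 14:10] → before → yes.
reindex [12:00, 17:35] → contains → no.
Result: deploy, interview.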